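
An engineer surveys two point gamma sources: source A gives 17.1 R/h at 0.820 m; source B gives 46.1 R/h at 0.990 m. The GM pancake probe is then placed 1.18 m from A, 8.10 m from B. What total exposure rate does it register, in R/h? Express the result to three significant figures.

By superposition, sum each source's inverse-square contribution:
A: 17.1 × (0.820/1.18)² = 8.258 R/h
B: 46.1 × (0.990/8.10)² = 0.6887 R/h
Total = 8.258 + 0.6887 = 8.947 R/h.

8.95 R/h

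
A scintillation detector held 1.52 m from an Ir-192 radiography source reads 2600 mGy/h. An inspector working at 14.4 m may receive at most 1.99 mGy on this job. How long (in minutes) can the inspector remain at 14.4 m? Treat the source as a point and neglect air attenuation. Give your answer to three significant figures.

By the inverse-square law, rate at 14.4 m:
2600 × (1.52/14.4)² = 2600 × 0.01114 = 28.96 mGy/h.
Stay time = 1.99 mGy ÷ 28.96 mGy/h = 0.06872 h = 4.123 min.

4.12 min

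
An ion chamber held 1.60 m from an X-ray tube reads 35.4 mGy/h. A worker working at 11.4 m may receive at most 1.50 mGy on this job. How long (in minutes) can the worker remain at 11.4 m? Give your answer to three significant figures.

129 min

Using I₁d₁² = I₂d₂², rate at 11.4 m:
35.4 × (1.60/11.4)² = 35.4 × 0.01970 = 0.6974 mGy/h.
Stay time = 1.50 mGy ÷ 0.6974 mGy/h = 2.151 h = 129.1 min.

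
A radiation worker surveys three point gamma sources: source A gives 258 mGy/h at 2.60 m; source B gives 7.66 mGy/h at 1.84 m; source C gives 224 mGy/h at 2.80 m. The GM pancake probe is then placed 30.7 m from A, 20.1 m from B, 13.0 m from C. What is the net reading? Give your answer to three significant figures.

12.3 mGy/h

Each source contributes Iᵢ·(dᵢ/rᵢ)²; contributions add.
A: 258 × (2.60/30.7)² = 1.851 mGy/h
B: 7.66 × (1.84/20.1)² = 0.06419 mGy/h
C: 224 × (2.80/13.0)² = 10.39 mGy/h
Total = 1.851 + 0.06419 + 10.39 = 12.31 mGy/h.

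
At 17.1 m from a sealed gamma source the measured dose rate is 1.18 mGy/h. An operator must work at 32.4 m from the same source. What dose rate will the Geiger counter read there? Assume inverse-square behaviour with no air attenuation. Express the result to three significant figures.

0.329 mGy/h

Applying the 1/r² law, scaling from 17.1 m to 32.4 m:
1.18 × (17.1/32.4)² = 1.18 × 0.2785 = 0.3286 mGy/h.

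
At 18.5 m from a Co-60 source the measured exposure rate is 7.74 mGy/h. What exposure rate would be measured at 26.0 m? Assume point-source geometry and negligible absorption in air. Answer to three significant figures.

3.92 mGy/h

Intensity scales as (d₁/d₂)², so scaling from 18.5 m to 26.0 m:
7.74 × (18.5/26.0)² = 7.74 × 0.5063 = 3.919 mGy/h.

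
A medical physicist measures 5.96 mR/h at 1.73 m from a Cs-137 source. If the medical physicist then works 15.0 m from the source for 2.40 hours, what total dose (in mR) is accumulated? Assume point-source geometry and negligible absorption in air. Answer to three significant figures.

0.190 mR

By the inverse-square law, rate at 15.0 m:
(1.73/15.0)² = 0.01330, so 5.96 × 0.01330 = 0.07927 mR/h.
Dose = rate × time = 0.07927 mR/h × 2.400 h = 0.1902 mR.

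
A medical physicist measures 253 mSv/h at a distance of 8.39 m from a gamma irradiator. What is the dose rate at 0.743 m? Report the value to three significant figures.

By the inverse-square law, the rate at 0.743 m is
(8.39/0.743)² = 127.5, so 253 × 127.5 = 32260 mSv/h.

32300 mSv/h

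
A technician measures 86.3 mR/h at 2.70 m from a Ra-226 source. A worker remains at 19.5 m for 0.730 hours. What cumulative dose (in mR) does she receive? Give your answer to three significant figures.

1.21 mR

Intensity scales as (d₁/d₂)², so rate at 19.5 m:
(2.70/19.5)² = 0.01917, so 86.3 × 0.01917 = 1.654 mR/h.
Dose = rate × time = 1.654 mR/h × 0.7300 h = 1.207 mR.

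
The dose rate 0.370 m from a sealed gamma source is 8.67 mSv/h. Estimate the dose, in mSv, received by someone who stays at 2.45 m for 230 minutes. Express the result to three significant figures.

Since intensity falls as 1/r², rate at 2.45 m:
8.67 × (0.370/2.45)² = 8.67 × 0.02281 = 0.1978 mSv/h.
Dose = rate × time = 0.1978 mSv/h × 3.833 h = 0.7582 mSv.

0.758 mSv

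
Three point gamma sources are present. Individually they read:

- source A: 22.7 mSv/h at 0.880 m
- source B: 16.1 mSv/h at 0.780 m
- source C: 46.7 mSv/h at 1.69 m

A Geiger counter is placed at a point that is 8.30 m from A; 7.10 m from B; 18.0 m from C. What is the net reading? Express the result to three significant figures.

0.861 mSv/h

Each source contributes Iᵢ·(dᵢ/rᵢ)²; contributions add.
A: 22.7 × (0.880/8.30)² = 0.2552 mSv/h
B: 16.1 × (0.780/7.10)² = 0.1943 mSv/h
C: 46.7 × (1.69/18.0)² = 0.4117 mSv/h
Total = 0.2552 + 0.1943 + 0.4117 = 0.8612 mSv/h.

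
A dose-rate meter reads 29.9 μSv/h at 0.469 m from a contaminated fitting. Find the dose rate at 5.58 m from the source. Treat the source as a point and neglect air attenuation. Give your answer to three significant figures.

Since intensity falls as 1/r², the rate at 5.58 m is
(0.469/5.58)² = 0.007064, so 29.9 × 0.007064 = 0.2112 μSv/h.

0.211 μSv/h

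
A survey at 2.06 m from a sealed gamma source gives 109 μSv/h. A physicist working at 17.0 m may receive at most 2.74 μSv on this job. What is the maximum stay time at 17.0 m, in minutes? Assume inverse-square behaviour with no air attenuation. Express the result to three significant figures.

Using I₁d₁² = I₂d₂², rate at 17.0 m:
(2.06/17.0)² = 0.01468, so 109 × 0.01468 = 1.600 μSv/h.
Stay time = 2.74 μSv ÷ 1.600 μSv/h = 1.713 h = 102.8 min.

103 min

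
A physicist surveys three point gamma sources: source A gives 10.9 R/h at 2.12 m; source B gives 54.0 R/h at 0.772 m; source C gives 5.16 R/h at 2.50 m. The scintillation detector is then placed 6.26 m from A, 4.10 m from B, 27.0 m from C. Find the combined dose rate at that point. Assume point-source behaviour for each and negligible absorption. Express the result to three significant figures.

3.21 R/h

By superposition, sum each source's inverse-square contribution:
A: 10.9 × (2.12/6.26)² = 1.250 R/h
B: 54.0 × (0.772/4.10)² = 1.915 R/h
C: 5.16 × (2.50/27.0)² = 0.04424 R/h
Total = 1.250 + 1.915 + 0.04424 = 3.209 R/h.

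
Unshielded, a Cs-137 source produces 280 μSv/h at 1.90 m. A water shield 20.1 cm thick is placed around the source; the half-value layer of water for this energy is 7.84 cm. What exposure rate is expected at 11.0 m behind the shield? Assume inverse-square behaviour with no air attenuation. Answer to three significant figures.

1.41 μSv/h

Distance alone: (1.90/11.0)² = 0.02983, so 280 × 0.02983 = 8.352 μSv/h.
Shield: 20.1/7.84 = 2.564 half-value layers → attenuation 2^(−2.564) = 0.1691.
Combined: 8.352 × 0.1691 = 1.412 μSv/h.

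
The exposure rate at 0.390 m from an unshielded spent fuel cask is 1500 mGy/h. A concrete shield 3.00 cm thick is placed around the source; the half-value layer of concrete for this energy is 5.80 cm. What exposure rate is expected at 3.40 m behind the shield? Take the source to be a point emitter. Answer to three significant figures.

Distance alone: 1500 × (0.390/3.40)² = 1500 × 0.01316 = 19.74 mGy/h.
Shield: 3.00/5.80 = 0.5172 half-value layers → attenuation 2^(−0.5172) = 0.6987.
Combined: 19.74 × 0.6987 = 13.79 mGy/h.

13.8 mGy/h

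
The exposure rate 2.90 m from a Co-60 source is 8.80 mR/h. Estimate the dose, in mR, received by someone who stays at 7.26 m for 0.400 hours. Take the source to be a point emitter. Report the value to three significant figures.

0.562 mR

By the inverse-square law, rate at 7.26 m:
8.80 × (2.90/7.26)² = 8.80 × 0.1596 = 1.404 mR/h.
Dose = rate × time = 1.404 mR/h × 0.4000 h = 0.5616 mR.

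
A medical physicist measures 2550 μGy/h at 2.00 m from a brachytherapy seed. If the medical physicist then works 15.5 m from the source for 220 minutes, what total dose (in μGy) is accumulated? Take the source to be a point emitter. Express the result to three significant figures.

156 μGy

Since intensity falls as 1/r², rate at 15.5 m:
(2.00/15.5)² = 0.01665, so 2550 × 0.01665 = 42.46 μGy/h.
Dose = rate × time = 42.46 μGy/h × 3.667 h = 155.7 μGy.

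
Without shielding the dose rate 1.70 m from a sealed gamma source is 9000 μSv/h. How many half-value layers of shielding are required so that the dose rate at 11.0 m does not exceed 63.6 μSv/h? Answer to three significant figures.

1.76 half-value layers

At 11.0 m, distance alone gives 9000 × (1.70/11.0)² = 9000 × 0.02388 = 214.9 μSv/h.
Further attenuation needed: 214.9/63.6 = 3.379.
n = log₂(3.379) = 1.757 half-value layers.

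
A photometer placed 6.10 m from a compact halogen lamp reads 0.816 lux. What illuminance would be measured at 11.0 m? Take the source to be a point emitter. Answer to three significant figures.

By the inverse-square law, scaling from 6.10 m to 11.0 m:
0.816 × (6.10/11.0)² = 0.816 × 0.3075 = 0.2509 lux.

0.251 lux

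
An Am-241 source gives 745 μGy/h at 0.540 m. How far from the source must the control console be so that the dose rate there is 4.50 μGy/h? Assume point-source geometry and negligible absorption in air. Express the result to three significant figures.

Intensity scales as (d₁/d₂)², so d₂ = d₁·√(I₁/I₂).
I₁/I₂ = 745/4.50 = 165.6, so d₂ = 0.540 × √165.6 = 6.949 m.

6.95 m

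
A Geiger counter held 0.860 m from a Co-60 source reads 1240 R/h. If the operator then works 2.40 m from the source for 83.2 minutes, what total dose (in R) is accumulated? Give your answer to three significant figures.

Applying the 1/r² law, rate at 2.40 m:
(0.860/2.40)² = 0.1284, so 1240 × 0.1284 = 159.2 R/h.
Dose = rate × time = 159.2 R/h × 1.387 h = 220.8 R.

221 R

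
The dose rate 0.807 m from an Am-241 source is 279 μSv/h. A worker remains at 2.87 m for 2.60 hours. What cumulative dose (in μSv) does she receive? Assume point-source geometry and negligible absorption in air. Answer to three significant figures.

57.4 μSv

Applying the 1/r² law, rate at 2.87 m:
(0.807/2.87)² = 0.07906, so 279 × 0.07906 = 22.06 μSv/h.
Dose = rate × time = 22.06 μSv/h × 2.600 h = 57.36 μSv.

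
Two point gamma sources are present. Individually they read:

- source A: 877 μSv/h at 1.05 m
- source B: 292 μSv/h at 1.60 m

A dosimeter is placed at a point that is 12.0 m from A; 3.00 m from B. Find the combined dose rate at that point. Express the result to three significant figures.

By superposition, sum each source's inverse-square contribution:
A: 877 × (1.05/12.0)² = 6.715 μSv/h
B: 292 × (1.60/3.00)² = 83.06 μSv/h
Total = 6.715 + 83.06 = 89.78 μSv/h.

89.8 μSv/h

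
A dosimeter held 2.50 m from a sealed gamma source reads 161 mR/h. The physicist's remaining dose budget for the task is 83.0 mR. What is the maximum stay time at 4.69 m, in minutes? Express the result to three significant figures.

Intensity scales as (d₁/d₂)², so rate at 4.69 m:
(2.50/4.69)² = 0.2841, so 161 × 0.2841 = 45.74 mR/h.
Stay time = 83.0 mR ÷ 45.74 mR/h = 1.815 h = 108.9 min.

109 min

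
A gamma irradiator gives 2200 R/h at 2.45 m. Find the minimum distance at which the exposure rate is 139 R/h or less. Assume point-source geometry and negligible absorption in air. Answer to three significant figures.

9.75 m

Applying the 1/r² law, d₂ = d₁·√(I₁/I₂).
I₁/I₂ = 2200/139 = 15.83, so d₂ = 2.45 × √15.83 = 9.748 m.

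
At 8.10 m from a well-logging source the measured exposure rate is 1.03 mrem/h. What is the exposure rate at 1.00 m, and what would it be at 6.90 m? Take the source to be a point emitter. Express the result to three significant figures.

Using I₁d₁² = I₂d₂²,
At 1.00 m: 1.03 × (8.10/1.00)² = 1.03 × 65.61 = 67.58 mrem/h
At 6.90 m: 67.58 × (1.00/6.90)² = 67.58 × 0.02100 = 1.419 mrem/h.

67.6 mrem/h; 1.42 mrem/h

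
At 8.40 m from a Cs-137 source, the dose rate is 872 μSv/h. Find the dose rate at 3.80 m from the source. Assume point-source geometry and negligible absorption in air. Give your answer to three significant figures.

4260 μSv/h

Using I₁d₁² = I₂d₂², the rate at 3.80 m is
872 × (8.40/3.80)² = 872 × 4.886 = 4261 μSv/h.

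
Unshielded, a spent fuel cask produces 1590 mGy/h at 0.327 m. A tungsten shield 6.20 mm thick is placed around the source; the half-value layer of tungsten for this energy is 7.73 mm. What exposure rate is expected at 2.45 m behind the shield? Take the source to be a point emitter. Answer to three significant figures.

Distance alone: 1590 × (0.327/2.45)² = 1590 × 0.01781 = 28.32 mGy/h.
Shield: 6.20/7.73 = 0.8021 half-value layers → attenuation 2^(−0.8021) = 0.5735.
Combined: 28.32 × 0.5735 = 16.24 mGy/h.

16.2 mGy/h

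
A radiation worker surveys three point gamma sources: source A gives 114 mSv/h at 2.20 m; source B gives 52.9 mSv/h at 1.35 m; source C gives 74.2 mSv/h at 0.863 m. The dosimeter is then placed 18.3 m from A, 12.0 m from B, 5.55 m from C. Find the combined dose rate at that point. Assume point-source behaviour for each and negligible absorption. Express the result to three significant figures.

4.11 mSv/h

Each source contributes Iᵢ·(dᵢ/rᵢ)²; contributions add.
A: 114 × (2.20/18.3)² = 1.648 mSv/h
B: 52.9 × (1.35/12.0)² = 0.6695 mSv/h
C: 74.2 × (0.863/5.55)² = 1.794 mSv/h
Total = 1.648 + 0.6695 + 1.794 = 4.111 mSv/h.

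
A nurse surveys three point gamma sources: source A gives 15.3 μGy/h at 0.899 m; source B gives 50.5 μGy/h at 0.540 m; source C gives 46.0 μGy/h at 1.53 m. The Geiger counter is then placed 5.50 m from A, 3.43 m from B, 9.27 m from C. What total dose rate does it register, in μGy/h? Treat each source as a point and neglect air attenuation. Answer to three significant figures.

By superposition, sum each source's inverse-square contribution:
A: 15.3 × (0.899/5.50)² = 0.4088 μGy/h
B: 50.5 × (0.540/3.43)² = 1.252 μGy/h
C: 46.0 × (1.53/9.27)² = 1.253 μGy/h
Total = 0.4088 + 1.252 + 1.253 = 2.914 μGy/h.

2.91 μGy/h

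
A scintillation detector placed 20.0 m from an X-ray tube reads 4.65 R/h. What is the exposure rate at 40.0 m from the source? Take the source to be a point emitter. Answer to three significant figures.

Intensity scales as (d₁/d₂)², so scaling from 20.0 m to 40.0 m:
(20.0/40.0)² = 0.2500, so 4.65 × 0.2500 = 1.163 R/h.

1.16 R/h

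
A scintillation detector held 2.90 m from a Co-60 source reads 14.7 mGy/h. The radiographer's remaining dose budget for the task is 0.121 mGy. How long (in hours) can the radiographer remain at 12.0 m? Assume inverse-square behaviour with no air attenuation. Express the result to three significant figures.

0.141 h

Since intensity falls as 1/r², rate at 12.0 m:
(2.90/12.0)² = 0.05840, so 14.7 × 0.05840 = 0.8585 mGy/h.
Stay time = 0.121 mGy ÷ 0.8585 mGy/h = 0.1409 h.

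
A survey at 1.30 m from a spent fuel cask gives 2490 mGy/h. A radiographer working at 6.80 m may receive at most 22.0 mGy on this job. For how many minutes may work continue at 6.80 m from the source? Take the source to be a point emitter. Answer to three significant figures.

Since intensity falls as 1/r², rate at 6.80 m:
2490 × (1.30/6.80)² = 2490 × 0.03655 = 91.01 mGy/h.
Stay time = 22.0 mGy ÷ 91.01 mGy/h = 0.2417 h = 14.50 min.

14.5 min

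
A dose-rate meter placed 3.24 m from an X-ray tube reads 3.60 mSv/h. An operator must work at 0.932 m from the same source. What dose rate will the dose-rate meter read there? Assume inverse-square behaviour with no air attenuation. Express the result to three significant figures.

Using I₁d₁² = I₂d₂², scaling from 3.24 m to 0.932 m:
3.60 × (3.24/0.932)² = 3.60 × 12.09 = 43.52 mSv/h.

43.5 mSv/h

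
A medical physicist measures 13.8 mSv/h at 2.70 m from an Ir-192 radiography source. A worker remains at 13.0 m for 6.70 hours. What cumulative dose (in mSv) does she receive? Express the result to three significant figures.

3.99 mSv

Since intensity falls as 1/r², rate at 13.0 m:
(2.70/13.0)² = 0.04314, so 13.8 × 0.04314 = 0.5953 mSv/h.
Dose = rate × time = 0.5953 mSv/h × 6.700 h = 3.989 mSv.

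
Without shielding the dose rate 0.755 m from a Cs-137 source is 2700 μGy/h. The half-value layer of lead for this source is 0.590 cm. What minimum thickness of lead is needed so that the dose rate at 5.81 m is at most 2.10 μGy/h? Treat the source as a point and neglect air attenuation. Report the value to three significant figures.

2.62 cm

At 5.81 m, distance alone gives 2700 × (0.755/5.81)² = 2700 × 0.01689 = 45.60 μGy/h.
Further attenuation needed: 45.60/2.10 = 21.71.
n = log₂(21.71) = 4.440 half-value layers.
Thickness = 4.440 × 0.590 cm = 2.620 cm.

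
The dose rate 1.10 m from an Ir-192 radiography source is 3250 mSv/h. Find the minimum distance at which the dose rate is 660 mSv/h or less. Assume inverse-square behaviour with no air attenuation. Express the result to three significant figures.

Intensity scales as (d₁/d₂)², so d₂ = d₁·√(I₁/I₂).
I₁/I₂ = 3250/660 = 4.924, so d₂ = 1.10 × √4.924 = 2.441 m.

2.44 m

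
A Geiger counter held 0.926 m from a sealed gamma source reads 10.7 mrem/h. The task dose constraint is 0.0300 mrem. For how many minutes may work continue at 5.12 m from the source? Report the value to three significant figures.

5.14 min

Applying the 1/r² law, rate at 5.12 m:
10.7 × (0.926/5.12)² = 10.7 × 0.03271 = 0.3500 mrem/h.
Stay time = 0.0300 mrem ÷ 0.3500 mrem/h = 0.08571 h = 5.143 min.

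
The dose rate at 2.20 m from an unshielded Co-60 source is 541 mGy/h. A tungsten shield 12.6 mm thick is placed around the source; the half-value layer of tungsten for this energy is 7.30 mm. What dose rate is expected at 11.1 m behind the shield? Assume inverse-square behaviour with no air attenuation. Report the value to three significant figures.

6.42 mGy/h

Distance alone: (2.20/11.1)² = 0.03928, so 541 × 0.03928 = 21.25 mGy/h.
Shield: 12.6/7.30 = 1.726 half-value layers → attenuation 2^(−1.726) = 0.3023.
Combined: 21.25 × 0.3023 = 6.424 mGy/h.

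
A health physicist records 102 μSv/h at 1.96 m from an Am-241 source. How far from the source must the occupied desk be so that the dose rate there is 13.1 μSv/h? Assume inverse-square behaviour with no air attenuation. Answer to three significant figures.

Intensity scales as (d₁/d₂)², so d₂ = d₁·√(I₁/I₂).
I₁/I₂ = 102/13.1 = 7.786, so d₂ = 1.96 × √7.786 = 5.469 m.

5.47 m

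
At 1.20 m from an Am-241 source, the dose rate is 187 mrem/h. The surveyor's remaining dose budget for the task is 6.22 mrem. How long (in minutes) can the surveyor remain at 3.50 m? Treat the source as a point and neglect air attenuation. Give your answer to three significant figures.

17.0 min

Applying the 1/r² law, rate at 3.50 m:
187 × (1.20/3.50)² = 187 × 0.1176 = 21.99 mrem/h.
Stay time = 6.22 mrem ÷ 21.99 mrem/h = 0.2829 h = 16.97 min.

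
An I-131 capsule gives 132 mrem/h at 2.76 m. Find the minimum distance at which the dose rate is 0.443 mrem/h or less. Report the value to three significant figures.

47.6 m

By the inverse-square law, d₂ = d₁·√(I₁/I₂).
I₁/I₂ = 132/0.443 = 298.0, so d₂ = 2.76 × √298.0 = 47.64 m.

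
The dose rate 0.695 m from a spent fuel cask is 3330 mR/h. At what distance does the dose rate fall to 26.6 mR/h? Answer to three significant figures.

7.78 m

By the inverse-square law, d₂ = d₁·√(I₁/I₂).
I₁/I₂ = 3330/26.6 = 125.2, so d₂ = 0.695 × √125.2 = 7.777 m.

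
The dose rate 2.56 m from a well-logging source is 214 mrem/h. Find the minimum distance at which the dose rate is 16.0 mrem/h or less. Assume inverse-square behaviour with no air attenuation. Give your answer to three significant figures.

Using I₁d₁² = I₂d₂², d₂ = d₁·√(I₁/I₂).
I₁/I₂ = 214/16.0 = 13.38, so d₂ = 2.56 × √13.38 = 9.364 m.

9.36 m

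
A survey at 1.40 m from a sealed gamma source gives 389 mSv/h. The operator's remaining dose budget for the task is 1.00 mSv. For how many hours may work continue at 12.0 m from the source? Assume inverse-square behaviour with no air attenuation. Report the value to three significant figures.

Since intensity falls as 1/r², rate at 12.0 m:
(1.40/12.0)² = 0.01361, so 389 × 0.01361 = 5.294 mSv/h.
Stay time = 1.00 mSv ÷ 5.294 mSv/h = 0.1889 h.

0.189 h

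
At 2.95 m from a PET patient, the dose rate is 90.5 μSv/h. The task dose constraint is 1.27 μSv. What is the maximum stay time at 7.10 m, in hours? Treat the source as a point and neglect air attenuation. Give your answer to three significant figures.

0.0813 h

Since intensity falls as 1/r², rate at 7.10 m:
(2.95/7.10)² = 0.1726, so 90.5 × 0.1726 = 15.62 μSv/h.
Stay time = 1.27 μSv ÷ 15.62 μSv/h = 0.08131 h.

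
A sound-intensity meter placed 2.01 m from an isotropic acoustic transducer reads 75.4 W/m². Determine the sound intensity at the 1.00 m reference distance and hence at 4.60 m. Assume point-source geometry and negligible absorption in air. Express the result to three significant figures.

Applying the 1/r² law,
At 1.00 m: 75.4 × (2.01/1.00)² = 75.4 × 4.040 = 304.6 W/m²
At 4.60 m: (1.00/4.60)² = 0.04726, so 304.6 × 0.04726 = 14.40 W/m².

305 W/m²; 14.4 W/m²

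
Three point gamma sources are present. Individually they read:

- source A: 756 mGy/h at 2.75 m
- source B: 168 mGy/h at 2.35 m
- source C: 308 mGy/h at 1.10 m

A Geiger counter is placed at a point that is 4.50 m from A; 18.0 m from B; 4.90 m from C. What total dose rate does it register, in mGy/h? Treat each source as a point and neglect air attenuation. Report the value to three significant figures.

Each source contributes Iᵢ·(dᵢ/rᵢ)²; contributions add.
A: 756 × (2.75/4.50)² = 282.3 mGy/h
B: 168 × (2.35/18.0)² = 2.864 mGy/h
C: 308 × (1.10/4.90)² = 15.52 mGy/h
Total = 282.3 + 2.864 + 15.52 = 300.7 mGy/h.

301 mGy/h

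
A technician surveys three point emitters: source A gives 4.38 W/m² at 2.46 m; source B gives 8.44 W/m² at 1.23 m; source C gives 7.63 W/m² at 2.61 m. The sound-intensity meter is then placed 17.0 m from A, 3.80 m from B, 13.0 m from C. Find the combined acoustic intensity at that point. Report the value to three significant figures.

1.28 W/m²

By superposition, sum each source's inverse-square contribution:
A: 4.38 × (2.46/17.0)² = 0.09172 W/m²
B: 8.44 × (1.23/3.80)² = 0.8843 W/m²
C: 7.63 × (2.61/13.0)² = 0.3076 W/m²
Total = 0.09172 + 0.8843 + 0.3076 = 1.284 W/m².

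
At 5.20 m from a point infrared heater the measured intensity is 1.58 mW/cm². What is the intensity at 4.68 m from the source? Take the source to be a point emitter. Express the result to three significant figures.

Since intensity falls as 1/r², scaling from 5.20 m to 4.68 m:
1.58 × (5.20/4.68)² = 1.58 × 1.235 = 1.951 mW/cm².

1.95 mW/cm²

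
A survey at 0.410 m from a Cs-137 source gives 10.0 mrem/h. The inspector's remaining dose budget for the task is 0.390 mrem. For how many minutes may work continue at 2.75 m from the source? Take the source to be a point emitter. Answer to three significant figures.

105 min

Applying the 1/r² law, rate at 2.75 m:
10.0 × (0.410/2.75)² = 10.0 × 0.02223 = 0.2223 mrem/h.
Stay time = 0.390 mrem ÷ 0.2223 mrem/h = 1.754 h = 105.2 min.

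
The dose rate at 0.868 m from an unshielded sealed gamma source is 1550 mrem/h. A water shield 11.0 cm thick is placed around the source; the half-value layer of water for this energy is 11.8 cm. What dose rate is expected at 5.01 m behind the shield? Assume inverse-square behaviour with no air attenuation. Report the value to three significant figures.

24.4 mrem/h

Distance alone: 1550 × (0.868/5.01)² = 1550 × 0.03002 = 46.53 mrem/h.
Shield: 11.0/11.8 = 0.9322 half-value layers → attenuation 2^(−0.9322) = 0.5241.
Combined: 46.53 × 0.5241 = 24.39 mrem/h.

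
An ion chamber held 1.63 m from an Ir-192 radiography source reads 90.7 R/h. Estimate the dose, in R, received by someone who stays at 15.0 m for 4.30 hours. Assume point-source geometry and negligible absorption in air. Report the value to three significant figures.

4.61 R

Since intensity falls as 1/r², rate at 15.0 m:
(1.63/15.0)² = 0.01181, so 90.7 × 0.01181 = 1.071 R/h.
Dose = rate × time = 1.071 R/h × 4.300 h = 4.605 R.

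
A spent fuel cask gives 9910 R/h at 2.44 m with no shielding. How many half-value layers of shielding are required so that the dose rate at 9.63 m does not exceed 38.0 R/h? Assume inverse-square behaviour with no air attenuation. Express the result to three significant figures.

At 9.63 m, distance alone gives (2.44/9.63)² = 0.06420, so 9910 × 0.06420 = 636.2 R/h.
Further attenuation needed: 636.2/38.0 = 16.74.
n = log₂(16.74) = 4.065 half-value layers.

4.07 half-value layers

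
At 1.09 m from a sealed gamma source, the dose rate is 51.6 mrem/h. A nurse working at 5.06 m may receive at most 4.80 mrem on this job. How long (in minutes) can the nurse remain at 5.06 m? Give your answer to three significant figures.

Since intensity falls as 1/r², rate at 5.06 m:
51.6 × (1.09/5.06)² = 51.6 × 0.04640 = 2.394 mrem/h.
Stay time = 4.80 mrem ÷ 2.394 mrem/h = 2.005 h = 120.3 min.

120 min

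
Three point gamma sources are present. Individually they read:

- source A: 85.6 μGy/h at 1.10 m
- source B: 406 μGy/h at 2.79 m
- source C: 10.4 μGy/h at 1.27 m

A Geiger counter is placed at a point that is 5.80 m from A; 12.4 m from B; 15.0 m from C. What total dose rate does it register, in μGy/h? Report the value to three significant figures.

Each source contributes Iᵢ·(dᵢ/rᵢ)²; contributions add.
A: 85.6 × (1.10/5.80)² = 3.079 μGy/h
B: 406 × (2.79/12.4)² = 20.55 μGy/h
C: 10.4 × (1.27/15.0)² = 0.07455 μGy/h
Total = 3.079 + 20.55 + 0.07455 = 23.70 μGy/h.

23.7 μGy/h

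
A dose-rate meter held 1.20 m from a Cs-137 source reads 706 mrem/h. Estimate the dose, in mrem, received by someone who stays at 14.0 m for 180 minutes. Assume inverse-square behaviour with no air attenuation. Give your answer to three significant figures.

By the inverse-square law, rate at 14.0 m:
(1.20/14.0)² = 0.007347, so 706 × 0.007347 = 5.187 mrem/h.
Dose = rate × time = 5.187 mrem/h × 3.000 h = 15.56 mrem.

15.6 mrem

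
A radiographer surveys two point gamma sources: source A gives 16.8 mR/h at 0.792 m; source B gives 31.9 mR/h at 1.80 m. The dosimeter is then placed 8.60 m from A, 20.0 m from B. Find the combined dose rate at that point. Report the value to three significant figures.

0.401 mR/h

By superposition, sum each source's inverse-square contribution:
A: 16.8 × (0.792/8.60)² = 0.1425 mR/h
B: 31.9 × (1.80/20.0)² = 0.2584 mR/h
Total = 0.1425 + 0.2584 = 0.4009 mR/h.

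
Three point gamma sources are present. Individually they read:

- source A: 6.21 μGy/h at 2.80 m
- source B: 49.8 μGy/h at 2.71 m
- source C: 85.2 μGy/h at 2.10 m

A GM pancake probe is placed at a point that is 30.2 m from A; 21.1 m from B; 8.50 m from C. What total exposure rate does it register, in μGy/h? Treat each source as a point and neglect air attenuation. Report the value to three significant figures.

6.08 μGy/h

By superposition, sum each source's inverse-square contribution:
A: 6.21 × (2.80/30.2)² = 0.05338 μGy/h
B: 49.8 × (2.71/21.1)² = 0.8215 μGy/h
C: 85.2 × (2.10/8.50)² = 5.200 μGy/h
Total = 0.05338 + 0.8215 + 5.200 = 6.075 μGy/h.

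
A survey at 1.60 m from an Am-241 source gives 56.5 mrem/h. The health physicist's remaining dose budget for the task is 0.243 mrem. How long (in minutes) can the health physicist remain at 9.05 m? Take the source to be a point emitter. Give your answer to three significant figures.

8.26 min

Using I₁d₁² = I₂d₂², rate at 9.05 m:
(1.60/9.05)² = 0.03126, so 56.5 × 0.03126 = 1.766 mrem/h.
Stay time = 0.243 mrem ÷ 1.766 mrem/h = 0.1376 h = 8.256 min.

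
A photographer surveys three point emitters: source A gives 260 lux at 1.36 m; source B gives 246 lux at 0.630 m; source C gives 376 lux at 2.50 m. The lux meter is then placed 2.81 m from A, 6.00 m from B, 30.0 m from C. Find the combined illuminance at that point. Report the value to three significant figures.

66.2 lux

By superposition, sum each source's inverse-square contribution:
A: 260 × (1.36/2.81)² = 60.90 lux
B: 246 × (0.630/6.00)² = 2.712 lux
C: 376 × (2.50/30.0)² = 2.611 lux
Total = 60.90 + 2.712 + 2.611 = 66.22 lux.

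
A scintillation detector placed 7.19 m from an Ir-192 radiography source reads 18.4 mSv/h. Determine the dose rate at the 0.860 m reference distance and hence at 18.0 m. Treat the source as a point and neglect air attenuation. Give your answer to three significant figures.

1290 mSv/h; 2.94 mSv/h

Applying the 1/r² law,
At 0.860 m: (7.19/0.860)² = 69.90, so 18.4 × 69.90 = 1286 mSv/h
At 18.0 m: 1286 × (0.860/18.0)² = 1286 × 0.002283 = 2.936 mSv/h.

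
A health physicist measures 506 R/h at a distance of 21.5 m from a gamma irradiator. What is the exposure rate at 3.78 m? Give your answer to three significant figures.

Using I₁d₁² = I₂d₂², the rate at 3.78 m is
(21.5/3.78)² = 32.35, so 506 × 32.35 = 16370 R/h.

16400 R/h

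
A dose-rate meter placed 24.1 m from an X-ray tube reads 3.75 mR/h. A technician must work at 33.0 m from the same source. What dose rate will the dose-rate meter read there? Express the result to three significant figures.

2.00 mR/h

Intensity scales as (d₁/d₂)², so scaling from 24.1 m to 33.0 m:
3.75 × (24.1/33.0)² = 3.75 × 0.5333 = 2.000 mR/h.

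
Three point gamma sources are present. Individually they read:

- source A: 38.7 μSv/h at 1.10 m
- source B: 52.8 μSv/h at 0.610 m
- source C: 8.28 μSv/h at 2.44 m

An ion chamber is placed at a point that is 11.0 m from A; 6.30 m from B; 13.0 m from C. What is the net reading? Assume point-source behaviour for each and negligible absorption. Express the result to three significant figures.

Each source contributes Iᵢ·(dᵢ/rᵢ)²; contributions add.
A: 38.7 × (1.10/11.0)² = 0.3870 μSv/h
B: 52.8 × (0.610/6.30)² = 0.4950 μSv/h
C: 8.28 × (2.44/13.0)² = 0.2917 μSv/h
Total = 0.3870 + 0.4950 + 0.2917 = 1.174 μSv/h.

1.17 μSv/h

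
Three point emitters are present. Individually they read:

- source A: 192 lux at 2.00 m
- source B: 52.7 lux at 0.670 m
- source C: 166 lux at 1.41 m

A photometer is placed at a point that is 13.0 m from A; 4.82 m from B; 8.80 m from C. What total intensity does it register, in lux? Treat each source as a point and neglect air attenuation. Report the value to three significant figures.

Each source contributes Iᵢ·(dᵢ/rᵢ)²; contributions add.
A: 192 × (2.00/13.0)² = 4.544 lux
B: 52.7 × (0.670/4.82)² = 1.018 lux
C: 166 × (1.41/8.80)² = 4.262 lux
Total = 4.544 + 1.018 + 4.262 = 9.824 lux.

9.82 lux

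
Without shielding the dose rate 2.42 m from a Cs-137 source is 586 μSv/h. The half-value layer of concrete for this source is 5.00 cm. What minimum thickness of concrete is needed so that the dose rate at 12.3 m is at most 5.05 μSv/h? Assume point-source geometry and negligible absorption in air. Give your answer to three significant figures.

10.8 cm

At 12.3 m, distance alone gives (2.42/12.3)² = 0.03871, so 586 × 0.03871 = 22.68 μSv/h.
Further attenuation needed: 22.68/5.05 = 4.491.
n = log₂(4.491) = 2.167 half-value layers.
Thickness = 2.167 × 5.00 cm = 10.83 cm.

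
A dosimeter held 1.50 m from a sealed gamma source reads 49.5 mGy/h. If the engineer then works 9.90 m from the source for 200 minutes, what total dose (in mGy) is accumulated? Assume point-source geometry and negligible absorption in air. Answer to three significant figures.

3.79 mGy

By the inverse-square law, rate at 9.90 m:
(1.50/9.90)² = 0.02296, so 49.5 × 0.02296 = 1.137 mGy/h.
Dose = rate × time = 1.137 mGy/h × 3.333 h = 3.790 mGy.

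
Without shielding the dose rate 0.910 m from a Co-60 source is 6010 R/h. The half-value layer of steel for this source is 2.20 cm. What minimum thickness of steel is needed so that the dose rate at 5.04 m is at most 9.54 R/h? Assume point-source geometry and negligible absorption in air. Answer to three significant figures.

9.59 cm

At 5.04 m, distance alone gives (0.910/5.04)² = 0.03260, so 6010 × 0.03260 = 195.9 R/h.
Further attenuation needed: 195.9/9.54 = 20.53.
n = log₂(20.53) = 4.360 half-value layers.
Thickness = 4.360 × 2.20 cm = 9.592 cm.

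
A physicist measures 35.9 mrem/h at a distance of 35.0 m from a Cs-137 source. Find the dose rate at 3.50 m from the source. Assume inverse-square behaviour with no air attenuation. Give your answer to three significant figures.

3590 mrem/h

Since intensity falls as 1/r², the rate at 3.50 m is
(35.0/3.50)² = 100.0, so 35.9 × 100.0 = 3590 mrem/h.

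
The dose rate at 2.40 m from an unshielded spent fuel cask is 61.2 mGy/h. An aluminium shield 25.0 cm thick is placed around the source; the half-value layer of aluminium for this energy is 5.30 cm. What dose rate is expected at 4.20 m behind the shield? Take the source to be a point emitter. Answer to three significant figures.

Distance alone: (2.40/4.20)² = 0.3265, so 61.2 × 0.3265 = 19.98 mGy/h.
Shield: 25.0/5.30 = 4.717 half-value layers → attenuation 2^(−4.717) = 0.03802.
Combined: 19.98 × 0.03802 = 0.7596 mGy/h.

0.760 mGy/h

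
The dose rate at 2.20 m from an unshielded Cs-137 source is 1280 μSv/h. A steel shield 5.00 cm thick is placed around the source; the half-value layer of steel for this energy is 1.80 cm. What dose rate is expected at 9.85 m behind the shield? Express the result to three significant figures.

Distance alone: 1280 × (2.20/9.85)² = 1280 × 0.04989 = 63.86 μSv/h.
Shield: 5.00/1.80 = 2.778 half-value layers → attenuation 2^(−2.778) = 0.1458.
Combined: 63.86 × 0.1458 = 9.311 μSv/h.

9.31 μSv/h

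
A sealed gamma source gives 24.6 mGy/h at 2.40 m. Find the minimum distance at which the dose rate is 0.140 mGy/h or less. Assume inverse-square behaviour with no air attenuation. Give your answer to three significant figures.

Using I₁d₁² = I₂d₂², d₂ = d₁·√(I₁/I₂).
I₁/I₂ = 24.6/0.140 = 175.7, so d₂ = 2.40 × √175.7 = 31.81 m.

31.8 m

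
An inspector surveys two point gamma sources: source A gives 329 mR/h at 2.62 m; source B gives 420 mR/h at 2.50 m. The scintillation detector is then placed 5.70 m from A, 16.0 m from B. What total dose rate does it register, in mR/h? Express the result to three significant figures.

Each source contributes Iᵢ·(dᵢ/rᵢ)²; contributions add.
A: 329 × (2.62/5.70)² = 69.51 mR/h
B: 420 × (2.50/16.0)² = 10.25 mR/h
Total = 69.51 + 10.25 = 79.76 mR/h.

79.8 mR/h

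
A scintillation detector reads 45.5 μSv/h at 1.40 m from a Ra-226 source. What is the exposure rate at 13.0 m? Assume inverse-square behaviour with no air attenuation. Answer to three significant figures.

Intensity scales as (d₁/d₂)², so the rate at 13.0 m is
45.5 × (1.40/13.0)² = 45.5 × 0.01160 = 0.5278 μSv/h.

0.528 μSv/h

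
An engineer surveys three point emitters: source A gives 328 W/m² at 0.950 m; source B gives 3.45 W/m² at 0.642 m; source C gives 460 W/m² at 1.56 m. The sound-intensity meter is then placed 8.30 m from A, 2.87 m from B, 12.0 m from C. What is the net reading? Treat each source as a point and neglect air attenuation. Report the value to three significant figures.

12.2 W/m²

Each source contributes Iᵢ·(dᵢ/rᵢ)²; contributions add.
A: 328 × (0.950/8.30)² = 4.297 W/m²
B: 3.45 × (0.642/2.87)² = 0.1726 W/m²
C: 460 × (1.56/12.0)² = 7.774 W/m²
Total = 4.297 + 0.1726 + 7.774 = 12.24 W/m².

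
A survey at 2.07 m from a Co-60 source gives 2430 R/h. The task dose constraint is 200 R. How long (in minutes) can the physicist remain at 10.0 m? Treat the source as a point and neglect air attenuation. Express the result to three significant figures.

Since intensity falls as 1/r², rate at 10.0 m:
(2.07/10.0)² = 0.04285, so 2430 × 0.04285 = 104.1 R/h.
Stay time = 200 R ÷ 104.1 R/h = 1.921 h = 115.3 min.

115 min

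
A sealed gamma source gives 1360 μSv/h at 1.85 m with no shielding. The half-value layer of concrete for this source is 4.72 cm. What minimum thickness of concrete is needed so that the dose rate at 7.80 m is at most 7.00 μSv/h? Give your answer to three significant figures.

At 7.80 m, distance alone gives (1.85/7.80)² = 0.05625, so 1360 × 0.05625 = 76.50 μSv/h.
Further attenuation needed: 76.50/7.00 = 10.93.
n = log₂(10.93) = 3.450 half-value layers.
Thickness = 3.450 × 4.72 cm = 16.28 cm.

16.3 cm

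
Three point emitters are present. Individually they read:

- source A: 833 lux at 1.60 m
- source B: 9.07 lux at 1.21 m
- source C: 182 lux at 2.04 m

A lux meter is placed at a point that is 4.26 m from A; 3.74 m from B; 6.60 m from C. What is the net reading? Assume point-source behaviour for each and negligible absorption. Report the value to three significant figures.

Each source contributes Iᵢ·(dᵢ/rᵢ)²; contributions add.
A: 833 × (1.60/4.26)² = 117.5 lux
B: 9.07 × (1.21/3.74)² = 0.9494 lux
C: 182 × (2.04/6.60)² = 17.39 lux
Total = 117.5 + 0.9494 + 17.39 = 135.8 lux.

136 lux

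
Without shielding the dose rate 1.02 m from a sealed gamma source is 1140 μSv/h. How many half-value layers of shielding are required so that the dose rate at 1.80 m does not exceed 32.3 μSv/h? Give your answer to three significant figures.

3.50 half-value layers

At 1.80 m, distance alone gives 1140 × (1.02/1.80)² = 1140 × 0.3211 = 366.1 μSv/h.
Further attenuation needed: 366.1/32.3 = 11.33.
n = log₂(11.33) = 3.502 half-value layers.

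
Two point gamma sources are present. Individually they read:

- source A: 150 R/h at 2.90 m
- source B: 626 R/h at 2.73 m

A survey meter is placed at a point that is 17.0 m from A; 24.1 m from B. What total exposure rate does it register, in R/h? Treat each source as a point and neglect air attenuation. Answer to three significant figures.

Each source contributes Iᵢ·(dᵢ/rᵢ)²; contributions add.
A: 150 × (2.90/17.0)² = 4.365 R/h
B: 626 × (2.73/24.1)² = 8.033 R/h
Total = 4.365 + 8.033 = 12.40 R/h.

12.4 R/h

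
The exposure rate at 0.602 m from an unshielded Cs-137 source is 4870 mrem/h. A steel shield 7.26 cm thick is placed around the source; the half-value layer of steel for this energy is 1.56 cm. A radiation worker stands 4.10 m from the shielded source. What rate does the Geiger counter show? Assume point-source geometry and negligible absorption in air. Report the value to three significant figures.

4.17 mrem/h

Distance alone: (0.602/4.10)² = 0.02156, so 4870 × 0.02156 = 105.0 mrem/h.
Shield: 7.26/1.56 = 4.654 half-value layers → attenuation 2^(−4.654) = 0.03972.
Combined: 105.0 × 0.03972 = 4.171 mrem/h.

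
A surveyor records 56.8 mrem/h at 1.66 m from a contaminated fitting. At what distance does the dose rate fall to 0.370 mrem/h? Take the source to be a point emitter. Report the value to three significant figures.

20.6 m

By the inverse-square law, d₂ = d₁·√(I₁/I₂).
I₁/I₂ = 56.8/0.370 = 153.5, so d₂ = 1.66 × √153.5 = 20.57 m.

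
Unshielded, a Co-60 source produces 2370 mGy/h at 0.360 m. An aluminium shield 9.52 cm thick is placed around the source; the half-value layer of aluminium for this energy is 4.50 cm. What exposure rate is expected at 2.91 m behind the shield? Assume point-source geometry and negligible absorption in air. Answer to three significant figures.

Distance alone: 2370 × (0.360/2.91)² = 2370 × 0.01530 = 36.26 mGy/h.
Shield: 9.52/4.50 = 2.116 half-value layers → attenuation 2^(−2.116) = 0.2307.
Combined: 36.26 × 0.2307 = 8.365 mGy/h.

8.37 mGy/h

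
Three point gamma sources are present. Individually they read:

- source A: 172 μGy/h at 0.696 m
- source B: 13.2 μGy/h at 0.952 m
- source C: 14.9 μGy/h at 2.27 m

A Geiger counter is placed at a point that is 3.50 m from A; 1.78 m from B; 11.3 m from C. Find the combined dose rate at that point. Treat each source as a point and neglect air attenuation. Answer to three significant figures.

11.2 μGy/h

By superposition, sum each source's inverse-square contribution:
A: 172 × (0.696/3.50)² = 6.802 μGy/h
B: 13.2 × (0.952/1.78)² = 3.776 μGy/h
C: 14.9 × (2.27/11.3)² = 0.6013 μGy/h
Total = 6.802 + 3.776 + 0.6013 = 11.18 μGy/h.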